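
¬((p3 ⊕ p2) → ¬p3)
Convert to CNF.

¬((p3 ⊕ p2) → ¬p3)
≡ ¬(¬(p3 ⊕ p2) ∨ ¬p3)   — eliminate →
≡ ¬(¬((p3 ∨ p2) ∧ ¬(p3 ∧ p2)) ∨ ¬p3)   — expand ⊕
≡ ¬¬((p3 ∨ p2) ∧ ¬(p3 ∧ p2)) ∧ ¬¬p3   — De Morgan
≡ (p3 ∨ p2) ∧ ¬(p3 ∧ p2) ∧ ¬¬p3   — double negation
≡ (p3 ∨ p2) ∧ (¬p3 ∨ ¬p2) ∧ ¬¬p3   — De Morgan
≡ (p3 ∨ p2) ∧ (¬p3 ∨ ¬p2) ∧ p3   — double negation
≡ (¬p3 ∨ ¬p2) ∧ p3   — simplify

(¬p3 ∨ ¬p2) ∧ p3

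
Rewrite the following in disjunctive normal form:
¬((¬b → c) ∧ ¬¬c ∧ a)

¬((¬b → c) ∧ ¬¬c ∧ a)
= ¬((¬¬b ∨ c) ∧ ¬¬c ∧ a)   [eliminate →]
= ¬(¬¬b ∨ c) ∨ ¬¬¬c ∨ ¬a   [De Morgan]
= (¬¬¬b ∧ ¬c) ∨ ¬¬¬c ∨ ¬a   [De Morgan]
= (¬b ∧ ¬c) ∨ ¬¬¬c ∨ ¬a   [double negation]
= (¬b ∧ ¬c) ∨ ¬c ∨ ¬a   [double negation]
= ¬c ∨ ¬a   [simplify]

¬c ∨ ¬a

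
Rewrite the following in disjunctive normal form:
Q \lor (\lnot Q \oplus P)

Q \lor \lnot Q \land \lnot P

Q \lor (\lnot Q \oplus P)
≡ Q \lor \lnot Q \land \lnot P \lor \lnot \lnot Q \land P   — expand \oplus
≡ Q \lor \lnot Q \land \lnot P \lor Q \land P   — double negation
≡ Q \lor \lnot Q \land \lnot P   — simplify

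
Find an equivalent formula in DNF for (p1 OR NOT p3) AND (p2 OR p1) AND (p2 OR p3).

(p1 AND p2) OR (p1 AND p3) OR (NOT p3 AND p2)

(p1 OR NOT p3) AND (p2 OR p1) AND (p2 OR p3)
⇔ (p1 AND p2 AND p2) OR (p1 AND p2 AND p3) OR (p1 AND p1 AND p2) OR (p1 AND p1 AND p3) OR (NOT p3 AND p2 AND p2) OR (NOT p3 AND p2 AND p3) OR (NOT p3 AND p1 AND p2) OR (NOT p3 AND p1 AND p3)   (distribute AND over OR)
⇔ (p1 AND p2) OR (p1 AND p3) OR (NOT p3 AND p2)   (simplify)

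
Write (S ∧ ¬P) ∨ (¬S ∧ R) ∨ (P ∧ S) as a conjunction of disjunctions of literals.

(S ∧ ¬P) ∨ (¬S ∧ R) ∨ (P ∧ S)
= (S ∨ ¬S ∨ P) ∧ (S ∨ ¬S ∨ S) ∧ (S ∨ R ∨ P) ∧ (S ∨ R ∨ S) ∧ (¬P ∨ ¬S ∨ P) ∧ (¬P ∨ ¬S ∨ S) ∧ (¬P ∨ R ∨ P) ∧ (¬P ∨ R ∨ S)   (distribute ∨ over ∧)
= S ∨ R   (simplify)

S ∨ R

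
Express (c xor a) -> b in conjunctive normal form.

(c xor a) -> b
≡ ~(c xor a) | b   [eliminate ->]
≡ ~((c | a) & ~(c & a)) | b   [expand xor]
≡ ~(c | a) | ~~(c & a) | b   [De Morgan]
≡ (~c & ~a) | ~~(c & a) | b   [De Morgan]
≡ (~c & ~a) | (c & a) | b   [double negation]
≡ (~c | c | b) & (~c | a | b) & (~a | c | b) & (~a | a | b)   [distribute | over &]
≡ (~c | a | b) & (~a | c | b)   [simplify]

(~c | a | b) & (~a | c | b)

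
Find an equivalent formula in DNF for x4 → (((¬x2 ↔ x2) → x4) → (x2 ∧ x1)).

x4 → (((¬x2 ↔ x2) → x4) → (x2 ∧ x1))
⇔ ¬x4 ∨ (((¬x2 ↔ x2) → x4) → (x2 ∧ x1))   — eliminate →
⇔ ¬x4 ∨ ¬((¬x2 ↔ x2) → x4) ∨ (x2 ∧ x1)   — eliminate →
⇔ ¬x4 ∨ ¬(¬(¬x2 ↔ x2) ∨ x4) ∨ (x2 ∧ x1)   — eliminate →
⇔ ¬x4 ∨ ¬(¬((¬x2 → x2) ∧ (x2 → ¬x2)) ∨ x4) ∨ (x2 ∧ x1)   — eliminate ↔
⇔ ¬x4 ∨ ¬(¬((¬¬x2 ∨ x2) ∧ (x2 → ¬x2)) ∨ x4) ∨ (x2 ∧ x1)   — eliminate →
⇔ ¬x4 ∨ ¬(¬((¬¬x2 ∨ x2) ∧ (¬x2 ∨ ¬x2)) ∨ x4) ∨ (x2 ∧ x1)   — eliminate →
⇔ ¬x4 ∨ (¬¬((¬¬x2 ∨ x2) ∧ (¬x2 ∨ ¬x2)) ∧ ¬x4) ∨ (x2 ∧ x1)   — De Morgan
⇔ ¬x4 ∨ ((¬¬x2 ∨ x2) ∧ (¬x2 ∨ ¬x2) ∧ ¬x4) ∨ (x2 ∧ x1)   — double negation
⇔ ¬x4 ∨ ((x2 ∨ x2) ∧ (¬x2 ∨ ¬x2) ∧ ¬x4) ∨ (x2 ∧ x1)   — double negation
⇔ ¬x4 ∨ (x2 ∧ ¬x2 ∧ ¬x4) ∨ (x2 ∧ ¬x2 ∧ ¬x4) ∨ (x2 ∧ ¬x2 ∧ ¬x4) ∨ (x2 ∧ ¬x2 ∧ ¬x4) ∨ (x2 ∧ x1)   — distribute ∧ over ∨
⇔ ¬x4 ∨ (x2 ∧ x1)   — simplify

¬x4 ∨ (x2 ∧ x1)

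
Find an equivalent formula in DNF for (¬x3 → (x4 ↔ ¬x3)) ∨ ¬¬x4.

x3 ∨ x4

(¬x3 → (x4 ↔ ¬x3)) ∨ ¬¬x4
≡ ¬¬x3 ∨ (x4 ↔ ¬x3) ∨ ¬¬x4   — eliminate →
≡ ¬¬x3 ∨ ((x4 → ¬x3) ∧ (¬x3 → x4)) ∨ ¬¬x4   — eliminate ↔
≡ ¬¬x3 ∨ ((¬x4 ∨ ¬x3) ∧ (¬x3 → x4)) ∨ ¬¬x4   — eliminate →
≡ ¬¬x3 ∨ ((¬x4 ∨ ¬x3) ∧ (¬¬x3 ∨ x4)) ∨ ¬¬x4   — eliminate →
≡ x3 ∨ ((¬x4 ∨ ¬x3) ∧ (¬¬x3 ∨ x4)) ∨ ¬¬x4   — double negation
≡ x3 ∨ ((¬x4 ∨ ¬x3) ∧ (x3 ∨ x4)) ∨ ¬¬x4   — double negation
≡ x3 ∨ ((¬x4 ∨ ¬x3) ∧ (x3 ∨ x4)) ∨ x4   — double negation
≡ x3 ∨ (¬x4 ∧ x3) ∨ (¬x4 ∧ x4) ∨ (¬x3 ∧ x3) ∨ (¬x3 ∧ x4) ∨ x4   — distribute ∧ over ∨
≡ x3 ∨ x4   — simplify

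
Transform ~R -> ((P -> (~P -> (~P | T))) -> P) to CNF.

~R -> ((P -> (~P -> (~P | T))) -> P)
≡ ~~R | ((P -> (~P -> (~P | T))) -> P)
≡ ~~R | ~(P -> (~P -> (~P | T))) | P
≡ ~~R | ~(~P | (~P -> (~P | T))) | P
≡ ~~R | ~(~P | ~~P | ~P | T) | P
≡ R | ~(~P | ~~P | ~P | T) | P
≡ R | (~~P & ~~~P & ~~P & ~T) | P
≡ R | (P & ~~~P & ~~P & ~T) | P
≡ R | (P & ~P & ~~P & ~T) | P
≡ R | (P & ~P & P & ~T) | P
≡ (R | P | P) & (R | ~P | P) & (R | P | P) & (R | ~T | P)
≡ R | P

R | P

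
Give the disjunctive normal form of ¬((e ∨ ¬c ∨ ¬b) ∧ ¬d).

¬((e ∨ ¬c ∨ ¬b) ∧ ¬d)
≡ ¬(e ∨ ¬c ∨ ¬b) ∨ ¬¬d
≡ (¬e ∧ ¬¬c ∧ ¬¬b) ∨ ¬¬d
≡ (¬e ∧ c ∧ ¬¬b) ∨ ¬¬d
≡ (¬e ∧ c ∧ b) ∨ ¬¬d
≡ (¬e ∧ c ∧ b) ∨ d

(¬e ∧ c ∧ b) ∨ d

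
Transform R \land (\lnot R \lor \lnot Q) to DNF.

R \land \lnot Q

R \land (\lnot R \lor \lnot Q)
≡ (R \land \lnot R) \lor (R \land \lnot Q)   — distribute \land over \lor
≡ R \land \lnot Q   — simplify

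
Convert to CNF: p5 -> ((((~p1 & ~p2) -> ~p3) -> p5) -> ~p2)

~p5 | ~p2

p5 -> ((((~p1 & ~p2) -> ~p3) -> p5) -> ~p2)
≡ ~p5 | ((((~p1 & ~p2) -> ~p3) -> p5) -> ~p2)   (eliminate ->)
≡ ~p5 | ~(((~p1 & ~p2) -> ~p3) -> p5) | ~p2   (eliminate ->)
≡ ~p5 | ~(~((~p1 & ~p2) -> ~p3) | p5) | ~p2   (eliminate ->)
≡ ~p5 | ~(~(~(~p1 & ~p2) | ~p3) | p5) | ~p2   (eliminate ->)
≡ ~p5 | (~~(~(~p1 & ~p2) | ~p3) & ~p5) | ~p2   (De Morgan)
≡ ~p5 | ((~(~p1 & ~p2) | ~p3) & ~p5) | ~p2   (double negation)
≡ ~p5 | ((~~p1 | ~~p2 | ~p3) & ~p5) | ~p2   (De Morgan)
≡ ~p5 | ((p1 | ~~p2 | ~p3) & ~p5) | ~p2   (double negation)
≡ ~p5 | ((p1 | p2 | ~p3) & ~p5) | ~p2   (double negation)
≡ (~p5 | p1 | p2 | ~p3 | ~p2) & (~p5 | ~p5 | ~p2)   (distribute | over &)
≡ ~p5 | ~p2   (simplify)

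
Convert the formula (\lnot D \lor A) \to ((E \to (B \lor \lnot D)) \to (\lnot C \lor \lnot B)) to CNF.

(\lnot D \lor A) \to ((E \to (B \lor \lnot D)) \to (\lnot C \lor \lnot B))
≡ \lnot (\lnot D \lor A) \lor ((E \to (B \lor \lnot D)) \to (\lnot C \lor \lnot B))   [eliminate \to]
≡ \lnot (\lnot D \lor A) \lor \lnot (E \to (B \lor \lnot D)) \lor \lnot C \lor \lnot B   [eliminate \to]
≡ \lnot (\lnot D \lor A) \lor \lnot (\lnot E \lor B \lor \lnot D) \lor \lnot C \lor \lnot B   [eliminate \to]
≡ (\lnot \lnot D \land \lnot A) \lor \lnot (\lnot E \lor B \lor \lnot D) \lor \lnot C \lor \lnot B   [De Morgan]
≡ (D \land \lnot A) \lor \lnot (\lnot E \lor B \lor \lnot D) \lor \lnot C \lor \lnot B   [double negation]
≡ (D \land \lnot A) \lor (\lnot \lnot E \land \lnot B \land \lnot \lnot D) \lor \lnot C \lor \lnot B   [De Morgan]
≡ (D \land \lnot A) \lor (E \land \lnot B \land \lnot \lnot D) \lor \lnot C \lor \lnot B   [double negation]
≡ (D \land \lnot A) \lor (E \land \lnot B \land D) \lor \lnot C \lor \lnot B   [double negation]
≡ (D \lor E \lor \lnot C \lor \lnot B) \land (D \lor \lnot B \lor \lnot C \lor \lnot B) \land (D \lor D \lor \lnot C \lor \lnot B) \land (\lnot A \lor E \lor \lnot C \lor \lnot B) \land (\lnot A \lor \lnot B \lor \lnot C \lor \lnot B) \land (\lnot A \lor D \lor \lnot C \lor \lnot B)   [distribute \lor over \land]
≡ (D \lor \lnot B \lor \lnot C) \land (\lnot A \lor \lnot B \lor \lnot C)   [simplify]

(D \lor \lnot B \lor \lnot C) \land (\lnot A \lor \lnot B \lor \lnot C)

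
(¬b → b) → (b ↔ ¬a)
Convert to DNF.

¬b ∨ (¬a ∧ b)

(¬b → b) → (b ↔ ¬a)
≡ ¬(¬b → b) ∨ (b ↔ ¬a)   [eliminate →]
≡ ¬(¬¬b ∨ b) ∨ (b ↔ ¬a)   [eliminate →]
≡ ¬(¬¬b ∨ b) ∨ ((b → ¬a) ∧ (¬a → b))   [eliminate ↔]
≡ ¬(¬¬b ∨ b) ∨ ((¬b ∨ ¬a) ∧ (¬a → b))   [eliminate →]
≡ ¬(¬¬b ∨ b) ∨ ((¬b ∨ ¬a) ∧ (¬¬a ∨ b))   [eliminate →]
≡ (¬¬¬b ∧ ¬b) ∨ ((¬b ∨ ¬a) ∧ (¬¬a ∨ b))   [De Morgan]
≡ (¬b ∧ ¬b) ∨ ((¬b ∨ ¬a) ∧ (¬¬a ∨ b))   [double negation]
≡ (¬b ∧ ¬b) ∨ ((¬b ∨ ¬a) ∧ (a ∨ b))   [double negation]
≡ (¬b ∧ ¬b) ∨ (¬b ∧ a) ∨ (¬b ∧ b) ∨ (¬a ∧ a) ∨ (¬a ∧ b)   [distribute ∧ over ∨]
≡ ¬b ∨ (¬a ∧ b)   [simplify]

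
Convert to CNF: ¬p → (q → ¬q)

¬p → (q → ¬q)
= ¬¬p ∨ (q → ¬q)   [eliminate →]
= ¬¬p ∨ ¬q ∨ ¬q   [eliminate →]
= p ∨ ¬q ∨ ¬q   [double negation]
= p ∨ ¬q   [simplify]

p ∨ ¬q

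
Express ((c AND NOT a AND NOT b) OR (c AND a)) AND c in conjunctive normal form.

((c AND NOT a AND NOT b) OR (c AND a)) AND c
= (c OR c) AND (c OR a) AND (NOT a OR c) AND (NOT a OR a) AND (NOT b OR c) AND (NOT b OR a) AND c   [distribute OR over AND]
= c AND (NOT b OR a)   [simplify]

c AND (NOT b OR a)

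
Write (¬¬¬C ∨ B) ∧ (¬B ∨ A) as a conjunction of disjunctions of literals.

(¬¬¬C ∨ B) ∧ (¬B ∨ A)
≡ (¬C ∨ B) ∧ (¬B ∨ A)

(¬C ∨ B) ∧ (¬B ∨ A)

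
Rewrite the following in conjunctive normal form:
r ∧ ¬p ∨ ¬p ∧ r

r ∧ ¬p ∨ ¬p ∧ r
≡ (r ∨ ¬p) ∧ (r ∨ r) ∧ (¬p ∨ ¬p) ∧ (¬p ∨ r)   [distribute ∨ over ∧]
≡ r ∧ ¬p   [simplify]

r ∧ ¬p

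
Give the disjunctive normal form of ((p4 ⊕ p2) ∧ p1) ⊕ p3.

((p4 ⊕ p2) ∧ p1) ⊕ p3
≡ ((p4 ⊕ p2) ∧ p1 ∧ ¬p3) ∨ (¬((p4 ⊕ p2) ∧ p1) ∧ p3)   [expand ⊕]
≡ (((p4 ∧ ¬p2) ∨ (¬p4 ∧ p2)) ∧ p1 ∧ ¬p3) ∨ (¬((p4 ⊕ p2) ∧ p1) ∧ p3)   [expand ⊕]
≡ (((p4 ∧ ¬p2) ∨ (¬p4 ∧ p2)) ∧ p1 ∧ ¬p3) ∨ (¬(((p4 ∧ ¬p2) ∨ (¬p4 ∧ p2)) ∧ p1) ∧ p3)   [expand ⊕]
≡ (((p4 ∧ ¬p2) ∨ (¬p4 ∧ p2)) ∧ p1 ∧ ¬p3) ∨ ((¬((p4 ∧ ¬p2) ∨ (¬p4 ∧ p2)) ∨ ¬p1) ∧ p3)   [De Morgan]
≡ (((p4 ∧ ¬p2) ∨ (¬p4 ∧ p2)) ∧ p1 ∧ ¬p3) ∨ (((¬(p4 ∧ ¬p2) ∧ ¬(¬p4 ∧ p2)) ∨ ¬p1) ∧ p3)   [De Morgan]
≡ (((p4 ∧ ¬p2) ∨ (¬p4 ∧ p2)) ∧ p1 ∧ ¬p3) ∨ ((((¬p4 ∨ ¬¬p2) ∧ ¬(¬p4 ∧ p2)) ∨ ¬p1) ∧ p3)   [De Morgan]
≡ (((p4 ∧ ¬p2) ∨ (¬p4 ∧ p2)) ∧ p1 ∧ ¬p3) ∨ ((((¬p4 ∨ p2) ∧ ¬(¬p4 ∧ p2)) ∨ ¬p1) ∧ p3)   [double negation]
≡ (((p4 ∧ ¬p2) ∨ (¬p4 ∧ p2)) ∧ p1 ∧ ¬p3) ∨ ((((¬p4 ∨ p2) ∧ (¬¬p4 ∨ ¬p2)) ∨ ¬p1) ∧ p3)   [De Morgan]
≡ (((p4 ∧ ¬p2) ∨ (¬p4 ∧ p2)) ∧ p1 ∧ ¬p3) ∨ ((((¬p4 ∨ p2) ∧ (p4 ∨ ¬p2)) ∨ ¬p1) ∧ p3)   [double negation]
≡ (p4 ∧ ¬p2 ∧ p1 ∧ ¬p3) ∨ (¬p4 ∧ p2 ∧ p1 ∧ ¬p3) ∨ (¬p4 ∧ p4 ∧ p3) ∨ (¬p4 ∧ ¬p2 ∧ p3) ∨ (p2 ∧ p4 ∧ p3) ∨ (p2 ∧ ¬p2 ∧ p3) ∨ (¬p1 ∧ p3)   [distribute ∧ over ∨]
≡ (p4 ∧ ¬p2 ∧ p1 ∧ ¬p3) ∨ (¬p4 ∧ p2 ∧ p1 ∧ ¬p3) ∨ (¬p4 ∧ ¬p2 ∧ p3) ∨ (p2 ∧ p4 ∧ p3) ∨ (¬p1 ∧ p3)   [simplify]

(p4 ∧ ¬p2 ∧ p1 ∧ ¬p3) ∨ (¬p4 ∧ p2 ∧ p1 ∧ ¬p3) ∨ (¬p4 ∧ ¬p2 ∧ p3) ∨ (p2 ∧ p4 ∧ p3) ∨ (¬p1 ∧ p3)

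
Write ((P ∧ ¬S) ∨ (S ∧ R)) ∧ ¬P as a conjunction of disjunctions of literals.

((P ∧ ¬S) ∨ (S ∧ R)) ∧ ¬P
≡ (P ∨ S) ∧ (P ∨ R) ∧ (¬S ∨ S) ∧ (¬S ∨ R) ∧ ¬P   [distribute ∨ over ∧]
≡ (P ∨ S) ∧ (P ∨ R) ∧ (¬S ∨ R) ∧ ¬P   [simplify]

(P ∨ S) ∧ (P ∨ R) ∧ (¬S ∨ R) ∧ ¬P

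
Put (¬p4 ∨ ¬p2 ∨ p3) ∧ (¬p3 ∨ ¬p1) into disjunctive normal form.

(¬p4 ∨ ¬p2 ∨ p3) ∧ (¬p3 ∨ ¬p1)
≡ (¬p4 ∧ ¬p3) ∨ (¬p4 ∧ ¬p1) ∨ (¬p2 ∧ ¬p3) ∨ (¬p2 ∧ ¬p1) ∨ (p3 ∧ ¬p3) ∨ (p3 ∧ ¬p1)   [distribute ∧ over ∨]
≡ (¬p4 ∧ ¬p3) ∨ (¬p4 ∧ ¬p1) ∨ (¬p2 ∧ ¬p3) ∨ (¬p2 ∧ ¬p1) ∨ (p3 ∧ ¬p1)   [simplify]

(¬p4 ∧ ¬p3) ∨ (¬p4 ∧ ¬p1) ∨ (¬p2 ∧ ¬p3) ∨ (¬p2 ∧ ¬p1) ∨ (p3 ∧ ¬p1)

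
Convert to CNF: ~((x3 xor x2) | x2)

~((x3 xor x2) | x2)
= ~(((x3 | x2) & ~(x3 & x2)) | x2)   [expand xor]
= ~((x3 | x2) & ~(x3 & x2)) & ~x2   [De Morgan]
= (~(x3 | x2) | ~~(x3 & x2)) & ~x2   [De Morgan]
= ((~x3 & ~x2) | ~~(x3 & x2)) & ~x2   [De Morgan]
= ((~x3 & ~x2) | (x3 & x2)) & ~x2   [double negation]
= (~x3 | x3) & (~x3 | x2) & (~x2 | x3) & (~x2 | x2) & ~x2   [distribute | over &]
= (~x3 | x2) & ~x2   [simplify]

(~x3 | x2) & ~x2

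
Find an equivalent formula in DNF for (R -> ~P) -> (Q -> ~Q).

(R & P) | ~Q

(R -> ~P) -> (Q -> ~Q)
≡ ~(R -> ~P) | (Q -> ~Q)
≡ ~(~R | ~P) | (Q -> ~Q)
≡ ~(~R | ~P) | ~Q | ~Q
≡ (~~R & ~~P) | ~Q | ~Q
≡ (R & ~~P) | ~Q | ~Q
≡ (R & P) | ~Q | ~Q
≡ (R & P) | ~Q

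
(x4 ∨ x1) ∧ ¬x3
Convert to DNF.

(x4 ∨ x1) ∧ ¬x3
≡ (x4 ∧ ¬x3) ∨ (x1 ∧ ¬x3)   [distribute ∧ over ∨]

(x4 ∧ ¬x3) ∨ (x1 ∧ ¬x3)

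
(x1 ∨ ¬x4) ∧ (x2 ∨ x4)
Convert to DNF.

(x1 ∧ x2) ∨ (x1 ∧ x4) ∨ (¬x4 ∧ x2)

(x1 ∨ ¬x4) ∧ (x2 ∨ x4)
≡ (x1 ∧ x2) ∨ (x1 ∧ x4) ∨ (¬x4 ∧ x2) ∨ (¬x4 ∧ x4)
≡ (x1 ∧ x2) ∨ (x1 ∧ x4) ∨ (¬x4 ∧ x2)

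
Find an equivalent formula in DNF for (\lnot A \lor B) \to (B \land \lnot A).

(A \land \lnot B) \lor (B \land \lnot A)

(\lnot A \lor B) \to (B \land \lnot A)
≡ \lnot (\lnot A \lor B) \lor (B \land \lnot A)   [eliminate \to]
≡ (\lnot \lnot A \land \lnot B) \lor (B \land \lnot A)   [De Morgan]
≡ (A \land \lnot B) \lor (B \land \lnot A)   [double negation]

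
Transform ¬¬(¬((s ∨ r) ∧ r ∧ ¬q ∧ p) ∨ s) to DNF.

¬r ∨ q ∨ ¬p ∨ s

¬¬(¬((s ∨ r) ∧ r ∧ ¬q ∧ p) ∨ s)
≡ ¬((s ∨ r) ∧ r ∧ ¬q ∧ p) ∨ s   [double negation]
≡ ¬(s ∨ r) ∨ ¬r ∨ ¬¬q ∨ ¬p ∨ s   [De Morgan]
≡ (¬s ∧ ¬r) ∨ ¬r ∨ ¬¬q ∨ ¬p ∨ s   [De Morgan]
≡ (¬s ∧ ¬r) ∨ ¬r ∨ q ∨ ¬p ∨ s   [double negation]
≡ ¬r ∨ q ∨ ¬p ∨ s   [simplify]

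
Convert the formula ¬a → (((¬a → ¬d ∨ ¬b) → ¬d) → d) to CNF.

a ∨ d

¬a → (((¬a → ¬d ∨ ¬b) → ¬d) → d)
= ¬¬a ∨ (((¬a → ¬d ∨ ¬b) → ¬d) → d)   — eliminate →
= ¬¬a ∨ ¬((¬a → ¬d ∨ ¬b) → ¬d) ∨ d   — eliminate →
= ¬¬a ∨ ¬(¬(¬a → ¬d ∨ ¬b) ∨ ¬d) ∨ d   — eliminate →
= ¬¬a ∨ ¬(¬(¬¬a ∨ ¬d ∨ ¬b) ∨ ¬d) ∨ d   — eliminate →
= a ∨ ¬(¬(¬¬a ∨ ¬d ∨ ¬b) ∨ ¬d) ∨ d   — double negation
= a ∨ ¬¬(¬¬a ∨ ¬d ∨ ¬b) ∧ ¬¬d ∨ d   — De Morgan
= a ∨ (¬¬a ∨ ¬d ∨ ¬b) ∧ ¬¬d ∨ d   — double negation
= a ∨ (a ∨ ¬d ∨ ¬b) ∧ ¬¬d ∨ d   — double negation
= a ∨ (a ∨ ¬d ∨ ¬b) ∧ d ∨ d   — double negation
= (a ∨ a ∨ ¬d ∨ ¬b ∨ d) ∧ (a ∨ d ∨ d)   — distribute ∨ over ∧
= a ∨ d   — simplify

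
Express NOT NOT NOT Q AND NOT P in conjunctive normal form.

NOT Q AND NOT P

NOT NOT NOT Q AND NOT P
≡ NOT Q AND NOT P   [double negation]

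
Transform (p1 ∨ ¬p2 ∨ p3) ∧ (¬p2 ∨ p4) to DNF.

(p1 ∨ ¬p2 ∨ p3) ∧ (¬p2 ∨ p4)
≡ (p1 ∧ ¬p2) ∨ (p1 ∧ p4) ∨ (¬p2 ∧ ¬p2) ∨ (¬p2 ∧ p4) ∨ (p3 ∧ ¬p2) ∨ (p3 ∧ p4)   [distribute ∧ over ∨]
≡ (p1 ∧ p4) ∨ ¬p2 ∨ (p3 ∧ p4)   [simplify]

(p1 ∧ p4) ∨ ¬p2 ∨ (p3 ∧ p4)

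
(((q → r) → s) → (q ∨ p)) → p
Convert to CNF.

(((q → r) → s) → (q ∨ p)) → p
≡ ¬(((q → r) → s) → (q ∨ p)) ∨ p   — eliminate →
≡ ¬(¬((q → r) → s) ∨ q ∨ p) ∨ p   — eliminate →
≡ ¬(¬(¬(q → r) ∨ s) ∨ q ∨ p) ∨ p   — eliminate →
≡ ¬(¬(¬(¬q ∨ r) ∨ s) ∨ q ∨ p) ∨ p   — eliminate →
≡ (¬¬(¬(¬q ∨ r) ∨ s) ∧ ¬q ∧ ¬p) ∨ p   — De Morgan
≡ ((¬(¬q ∨ r) ∨ s) ∧ ¬q ∧ ¬p) ∨ p   — double negation
≡ (((¬¬q ∧ ¬r) ∨ s) ∧ ¬q ∧ ¬p) ∨ p   — De Morgan
≡ (((q ∧ ¬r) ∨ s) ∧ ¬q ∧ ¬p) ∨ p   — double negation
≡ (q ∨ s ∨ p) ∧ (¬r ∨ s ∨ p) ∧ (¬q ∨ p) ∧ (¬p ∨ p)   — distribute ∨ over ∧
≡ (q ∨ s ∨ p) ∧ (¬r ∨ s ∨ p) ∧ (¬q ∨ p)   — simplify

(q ∨ s ∨ p) ∧ (¬r ∨ s ∨ p) ∧ (¬q ∨ p)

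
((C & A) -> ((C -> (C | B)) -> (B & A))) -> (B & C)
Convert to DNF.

((C & A) -> ((C -> (C | B)) -> (B & A))) -> (B & C)
⇔ ~((C & A) -> ((C -> (C | B)) -> (B & A))) | (B & C)   [eliminate ->]
⇔ ~(~(C & A) | ((C -> (C | B)) -> (B & A))) | (B & C)   [eliminate ->]
⇔ ~(~(C & A) | ~(C -> (C | B)) | (B & A)) | (B & C)   [eliminate ->]
⇔ ~(~(C & A) | ~(~C | C | B) | (B & A)) | (B & C)   [eliminate ->]
⇔ (~~(C & A) & ~~(~C | C | B) & ~(B & A)) | (B & C)   [De Morgan]
⇔ (C & A & ~~(~C | C | B) & ~(B & A)) | (B & C)   [double negation]
⇔ (C & A & (~C | C | B) & ~(B & A)) | (B & C)   [double negation]
⇔ (C & A & (~C | C | B) & (~B | ~A)) | (B & C)   [De Morgan]
⇔ (C & A & ~C & ~B) | (C & A & ~C & ~A) | (C & A & C & ~B) | (C & A & C & ~A) | (C & A & B & ~B) | (C & A & B & ~A) | (B & C)   [distribute & over |]
⇔ (C & A & ~B) | (B & C)   [simplify]

(C & A & ~B) | (B & C)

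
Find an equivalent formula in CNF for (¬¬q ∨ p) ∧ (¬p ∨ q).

(q ∨ p) ∧ (¬p ∨ q)

(¬¬q ∨ p) ∧ (¬p ∨ q)
≡ (q ∨ p) ∧ (¬p ∨ q)   [double negation]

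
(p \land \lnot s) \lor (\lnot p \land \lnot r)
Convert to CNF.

(p \lor \lnot r) \land (\lnot s \lor \lnot p) \land (\lnot s \lor \lnot r)

(p \land \lnot s) \lor (\lnot p \land \lnot r)
≡ (p \lor \lnot p) \land (p \lor \lnot r) \land (\lnot s \lor \lnot p) \land (\lnot s \lor \lnot r)   [distribute \lor over \land]
≡ (p \lor \lnot r) \land (\lnot s \lor \lnot p) \land (\lnot s \lor \lnot r)   [simplify]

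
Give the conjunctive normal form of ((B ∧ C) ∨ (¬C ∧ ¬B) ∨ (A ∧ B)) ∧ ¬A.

((B ∧ C) ∨ (¬C ∧ ¬B) ∨ (A ∧ B)) ∧ ¬A
≡ (B ∨ ¬C ∨ A) ∧ (B ∨ ¬C ∨ B) ∧ (B ∨ ¬B ∨ A) ∧ (B ∨ ¬B ∨ B) ∧ (C ∨ ¬C ∨ A) ∧ (C ∨ ¬C ∨ B) ∧ (C ∨ ¬B ∨ A) ∧ (C ∨ ¬B ∨ B) ∧ ¬A   (distribute ∨ over ∧)
≡ (B ∨ ¬C) ∧ (C ∨ ¬B ∨ A) ∧ ¬A   (simplify)

(B ∨ ¬C) ∧ (C ∨ ¬B ∨ A) ∧ ¬A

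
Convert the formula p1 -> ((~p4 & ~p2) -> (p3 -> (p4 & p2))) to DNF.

p1 -> ((~p4 & ~p2) -> (p3 -> (p4 & p2)))
≡ ~p1 | ((~p4 & ~p2) -> (p3 -> (p4 & p2)))   [eliminate ->]
≡ ~p1 | ~(~p4 & ~p2) | (p3 -> (p4 & p2))   [eliminate ->]
≡ ~p1 | ~(~p4 & ~p2) | ~p3 | (p4 & p2)   [eliminate ->]
≡ ~p1 | ~~p4 | ~~p2 | ~p3 | (p4 & p2)   [De Morgan]
≡ ~p1 | p4 | ~~p2 | ~p3 | (p4 & p2)   [double negation]
≡ ~p1 | p4 | p2 | ~p3 | (p4 & p2)   [double negation]
≡ ~p1 | p4 | p2 | ~p3   [simplify]

~p1 | p4 | p2 | ~p3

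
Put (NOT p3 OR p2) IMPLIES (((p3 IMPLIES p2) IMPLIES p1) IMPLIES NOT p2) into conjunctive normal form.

NOT p2 OR NOT p1

(NOT p3 OR p2) IMPLIES (((p3 IMPLIES p2) IMPLIES p1) IMPLIES NOT p2)
≡ NOT (NOT p3 OR p2) OR (((p3 IMPLIES p2) IMPLIES p1) IMPLIES NOT p2)
≡ NOT (NOT p3 OR p2) OR NOT ((p3 IMPLIES p2) IMPLIES p1) OR NOT p2
≡ NOT (NOT p3 OR p2) OR NOT (NOT (p3 IMPLIES p2) OR p1) OR NOT p2
≡ NOT (NOT p3 OR p2) OR NOT (NOT (NOT p3 OR p2) OR p1) OR NOT p2
≡ (NOT NOT p3 AND NOT p2) OR NOT (NOT (NOT p3 OR p2) OR p1) OR NOT p2
≡ (p3 AND NOT p2) OR NOT (NOT (NOT p3 OR p2) OR p1) OR NOT p2
≡ (p3 AND NOT p2) OR (NOT NOT (NOT p3 OR p2) AND NOT p1) OR NOT p2
≡ (p3 AND NOT p2) OR ((NOT p3 OR p2) AND NOT p1) OR NOT p2
≡ (p3 OR NOT p3 OR p2 OR NOT p2) AND (p3 OR NOT p1 OR NOT p2) AND (NOT p2 OR NOT p3 OR p2 OR NOT p2) AND (NOT p2 OR NOT p1 OR NOT p2)
≡ NOT p2 OR NOT p1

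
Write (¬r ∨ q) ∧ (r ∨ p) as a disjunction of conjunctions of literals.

(¬r ∨ q) ∧ (r ∨ p)
= (¬r ∧ r) ∨ (¬r ∧ p) ∨ (q ∧ r) ∨ (q ∧ p)   [distribute ∧ over ∨]
= (¬r ∧ p) ∨ (q ∧ r) ∨ (q ∧ p)   [simplify]

(¬r ∧ p) ∨ (q ∧ r) ∨ (q ∧ p)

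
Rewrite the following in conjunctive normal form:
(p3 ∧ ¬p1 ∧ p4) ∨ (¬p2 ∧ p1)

(p3 ∧ ¬p1 ∧ p4) ∨ (¬p2 ∧ p1)
⇔ (p3 ∨ ¬p2) ∧ (p3 ∨ p1) ∧ (¬p1 ∨ ¬p2) ∧ (¬p1 ∨ p1) ∧ (p4 ∨ ¬p2) ∧ (p4 ∨ p1)   [distribute ∨ over ∧]
⇔ (p3 ∨ ¬p2) ∧ (p3 ∨ p1) ∧ (¬p1 ∨ ¬p2) ∧ (p4 ∨ ¬p2) ∧ (p4 ∨ p1)   [simplify]

(p3 ∨ ¬p2) ∧ (p3 ∨ p1) ∧ (¬p1 ∨ ¬p2) ∧ (p4 ∨ ¬p2) ∧ (p4 ∨ p1)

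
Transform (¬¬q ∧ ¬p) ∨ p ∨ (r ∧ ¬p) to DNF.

(q ∧ ¬p) ∨ p ∨ (r ∧ ¬p)

(¬¬q ∧ ¬p) ∨ p ∨ (r ∧ ¬p)
= (q ∧ ¬p) ∨ p ∨ (r ∧ ¬p)   [double negation]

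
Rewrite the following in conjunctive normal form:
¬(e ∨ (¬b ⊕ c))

¬e ∧ (b ∨ c) ∧ (¬c ∨ ¬b)

¬(e ∨ (¬b ⊕ c))
≡ ¬(e ∨ ((¬b ∨ c) ∧ ¬(¬b ∧ c)))   — expand ⊕
≡ ¬e ∧ ¬((¬b ∨ c) ∧ ¬(¬b ∧ c))   — De Morgan
≡ ¬e ∧ (¬(¬b ∨ c) ∨ ¬¬(¬b ∧ c))   — De Morgan
≡ ¬e ∧ ((¬¬b ∧ ¬c) ∨ ¬¬(¬b ∧ c))   — De Morgan
≡ ¬e ∧ ((b ∧ ¬c) ∨ ¬¬(¬b ∧ c))   — double negation
≡ ¬e ∧ ((b ∧ ¬c) ∨ (¬b ∧ c))   — double negation
≡ ¬e ∧ (b ∨ ¬b) ∧ (b ∨ c) ∧ (¬c ∨ ¬b) ∧ (¬c ∨ c)   — distribute ∨ over ∧
≡ ¬e ∧ (b ∨ c) ∧ (¬c ∨ ¬b)   — simplify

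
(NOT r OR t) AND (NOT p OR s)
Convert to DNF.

(NOT r AND NOT p) OR (NOT r AND s) OR (t AND NOT p) OR (t AND s)

(NOT r OR t) AND (NOT p OR s)
≡ (NOT r AND NOT p) OR (NOT r AND s) OR (t AND NOT p) OR (t AND s)   (distribute AND over OR)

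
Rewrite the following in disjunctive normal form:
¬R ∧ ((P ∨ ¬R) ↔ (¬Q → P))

(¬R ∧ Q) ∨ (¬R ∧ P)

¬R ∧ ((P ∨ ¬R) ↔ (¬Q → P))
≡ ¬R ∧ ((P ∨ ¬R) → (¬Q → P)) ∧ ((¬Q → P) → (P ∨ ¬R))   [eliminate ↔]
≡ ¬R ∧ (¬(P ∨ ¬R) ∨ (¬Q → P)) ∧ ((¬Q → P) → (P ∨ ¬R))   [eliminate →]
≡ ¬R ∧ (¬(P ∨ ¬R) ∨ ¬¬Q ∨ P) ∧ ((¬Q → P) → (P ∨ ¬R))   [eliminate →]
≡ ¬R ∧ (¬(P ∨ ¬R) ∨ ¬¬Q ∨ P) ∧ (¬(¬Q → P) ∨ P ∨ ¬R)   [eliminate →]
≡ ¬R ∧ (¬(P ∨ ¬R) ∨ ¬¬Q ∨ P) ∧ (¬(¬¬Q ∨ P) ∨ P ∨ ¬R)   [eliminate →]
≡ ¬R ∧ ((¬P ∧ ¬¬R) ∨ ¬¬Q ∨ P) ∧ (¬(¬¬Q ∨ P) ∨ P ∨ ¬R)   [De Morgan]
≡ ¬R ∧ ((¬P ∧ R) ∨ ¬¬Q ∨ P) ∧ (¬(¬¬Q ∨ P) ∨ P ∨ ¬R)   [double negation]
≡ ¬R ∧ ((¬P ∧ R) ∨ Q ∨ P) ∧ (¬(¬¬Q ∨ P) ∨ P ∨ ¬R)   [double negation]
≡ ¬R ∧ ((¬P ∧ R) ∨ Q ∨ P) ∧ ((¬¬¬Q ∧ ¬P) ∨ P ∨ ¬R)   [De Morgan]
≡ ¬R ∧ ((¬P ∧ R) ∨ Q ∨ P) ∧ ((¬Q ∧ ¬P) ∨ P ∨ ¬R)   [double negation]
≡ (¬R ∧ ¬P ∧ R ∧ ¬Q ∧ ¬P) ∨ (¬R ∧ ¬P ∧ R ∧ P) ∨ (¬R ∧ ¬P ∧ R ∧ ¬R) ∨ (¬R ∧ Q ∧ ¬Q ∧ ¬P) ∨ (¬R ∧ Q ∧ P) ∨ (¬R ∧ Q ∧ ¬R) ∨ (¬R ∧ P ∧ ¬Q ∧ ¬P) ∨ (¬R ∧ P ∧ P) ∨ (¬R ∧ P ∧ ¬R)   [distribute ∧ over ∨]
≡ (¬R ∧ Q) ∨ (¬R ∧ P)   [simplify]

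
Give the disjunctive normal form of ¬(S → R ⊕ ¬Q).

S ∧ ¬R ∧ Q ∨ S ∧ ¬Q ∧ R

¬(S → R ⊕ ¬Q)
≡ ¬(¬S ∨ (R ⊕ ¬Q))   [eliminate →]
≡ ¬(¬S ∨ R ∧ ¬¬Q ∨ ¬R ∧ ¬Q)   [expand ⊕]
≡ ¬¬S ∧ ¬(R ∧ ¬¬Q) ∧ ¬(¬R ∧ ¬Q)   [De Morgan]
≡ S ∧ ¬(R ∧ ¬¬Q) ∧ ¬(¬R ∧ ¬Q)   [double negation]
≡ S ∧ (¬R ∨ ¬¬¬Q) ∧ ¬(¬R ∧ ¬Q)   [De Morgan]
≡ S ∧ (¬R ∨ ¬Q) ∧ ¬(¬R ∧ ¬Q)   [double negation]
≡ S ∧ (¬R ∨ ¬Q) ∧ (¬¬R ∨ ¬¬Q)   [De Morgan]
≡ S ∧ (¬R ∨ ¬Q) ∧ (R ∨ ¬¬Q)   [double negation]
≡ S ∧ (¬R ∨ ¬Q) ∧ (R ∨ Q)   [double negation]
≡ S ∧ ¬R ∧ R ∨ S ∧ ¬R ∧ Q ∨ S ∧ ¬Q ∧ R ∨ S ∧ ¬Q ∧ Q   [distribute ∧ over ∨]
≡ S ∧ ¬R ∧ Q ∨ S ∧ ¬Q ∧ R   [simplify]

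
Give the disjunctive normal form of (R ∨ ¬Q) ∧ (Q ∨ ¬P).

(R ∧ Q) ∨ (R ∧ ¬P) ∨ (¬Q ∧ ¬P)

(R ∨ ¬Q) ∧ (Q ∨ ¬P)
⇔ (R ∧ Q) ∨ (R ∧ ¬P) ∨ (¬Q ∧ Q) ∨ (¬Q ∧ ¬P)   (distribute ∧ over ∨)
⇔ (R ∧ Q) ∨ (R ∧ ¬P) ∨ (¬Q ∧ ¬P)   (simplify)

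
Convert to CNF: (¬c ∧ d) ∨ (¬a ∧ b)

(¬c ∨ ¬a) ∧ (¬c ∨ b) ∧ (d ∨ ¬a) ∧ (d ∨ b)

(¬c ∧ d) ∨ (¬a ∧ b)
≡ (¬c ∨ ¬a) ∧ (¬c ∨ b) ∧ (d ∨ ¬a) ∧ (d ∨ b)   — distribute ∨ over ∧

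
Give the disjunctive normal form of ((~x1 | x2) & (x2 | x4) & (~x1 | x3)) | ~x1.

((~x1 | x2) & (x2 | x4) & (~x1 | x3)) | ~x1
⇔ (~x1 & x2 & ~x1) | (~x1 & x2 & x3) | (~x1 & x4 & ~x1) | (~x1 & x4 & x3) | (x2 & x2 & ~x1) | (x2 & x2 & x3) | (x2 & x4 & ~x1) | (x2 & x4 & x3) | ~x1   (distribute & over |)
⇔ (x2 & x3) | ~x1   (simplify)

(x2 & x3) | ~x1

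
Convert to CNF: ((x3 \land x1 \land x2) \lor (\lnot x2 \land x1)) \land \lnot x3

(x3 \lor \lnot x2) \land x1 \land \lnot x3

((x3 \land x1 \land x2) \lor (\lnot x2 \land x1)) \land \lnot x3
= (x3 \lor \lnot x2) \land (x3 \lor x1) \land (x1 \lor \lnot x2) \land (x1 \lor x1) \land (x2 \lor \lnot x2) \land (x2 \lor x1) \land \lnot x3   (distribute \lor over \land)
= (x3 \lor \lnot x2) \land x1 \land \lnot x3   (simplify)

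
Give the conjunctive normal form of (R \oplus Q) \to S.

(\lnot R \lor Q \lor S) \land (\lnot Q \lor R \lor S)

(R \oplus Q) \to S
≡ \lnot (R \oplus Q) \lor S   (eliminate \to)
≡ \lnot ((R \lor Q) \land \lnot (R \land Q)) \lor S   (expand \oplus)
≡ \lnot (R \lor Q) \lor \lnot \lnot (R \land Q) \lor S   (De Morgan)
≡ (\lnot R \land \lnot Q) \lor \lnot \lnot (R \land Q) \lor S   (De Morgan)
≡ (\lnot R \land \lnot Q) \lor (R \land Q) \lor S   (double negation)
≡ (\lnot R \lor R \lor S) \land (\lnot R \lor Q \lor S) \land (\lnot Q \lor R \lor S) \land (\lnot Q \lor Q \lor S)   (distribute \lor over \land)
≡ (\lnot R \lor Q \lor S) \land (\lnot Q \lor R \lor S)   (simplify)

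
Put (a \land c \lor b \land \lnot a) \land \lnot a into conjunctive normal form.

(a \land c \lor b \land \lnot a) \land \lnot a
= (a \lor b) \land (a \lor \lnot a) \land (c \lor b) \land (c \lor \lnot a) \land \lnot a   [distribute \lor over \land]
= (a \lor b) \land (c \lor b) \land \lnot a   [simplify]

(a \lor b) \land (c \lor b) \land \lnot a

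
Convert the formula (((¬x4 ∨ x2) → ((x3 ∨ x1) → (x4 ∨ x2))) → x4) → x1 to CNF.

(((¬x4 ∨ x2) → ((x3 ∨ x1) → (x4 ∨ x2))) → x4) → x1
≡ ¬(((¬x4 ∨ x2) → ((x3 ∨ x1) → (x4 ∨ x2))) → x4) ∨ x1   (eliminate →)
≡ ¬(¬((¬x4 ∨ x2) → ((x3 ∨ x1) → (x4 ∨ x2))) ∨ x4) ∨ x1   (eliminate →)
≡ ¬(¬(¬(¬x4 ∨ x2) ∨ ((x3 ∨ x1) → (x4 ∨ x2))) ∨ x4) ∨ x1   (eliminate →)
≡ ¬(¬(¬(¬x4 ∨ x2) ∨ ¬(x3 ∨ x1) ∨ x4 ∨ x2) ∨ x4) ∨ x1   (eliminate →)
≡ (¬¬(¬(¬x4 ∨ x2) ∨ ¬(x3 ∨ x1) ∨ x4 ∨ x2) ∧ ¬x4) ∨ x1   (De Morgan)
≡ ((¬(¬x4 ∨ x2) ∨ ¬(x3 ∨ x1) ∨ x4 ∨ x2) ∧ ¬x4) ∨ x1   (double negation)
≡ (((¬¬x4 ∧ ¬x2) ∨ ¬(x3 ∨ x1) ∨ x4 ∨ x2) ∧ ¬x4) ∨ x1   (De Morgan)
≡ (((x4 ∧ ¬x2) ∨ ¬(x3 ∨ x1) ∨ x4 ∨ x2) ∧ ¬x4) ∨ x1   (double negation)
≡ (((x4 ∧ ¬x2) ∨ (¬x3 ∧ ¬x1) ∨ x4 ∨ x2) ∧ ¬x4) ∨ x1   (De Morgan)
≡ (x4 ∨ ¬x3 ∨ x4 ∨ x2 ∨ x1) ∧ (x4 ∨ ¬x1 ∨ x4 ∨ x2 ∨ x1) ∧ (¬x2 ∨ ¬x3 ∨ x4 ∨ x2 ∨ x1) ∧ (¬x2 ∨ ¬x1 ∨ x4 ∨ x2 ∨ x1) ∧ (¬x4 ∨ x1)   (distribute ∨ over ∧)
≡ (x4 ∨ ¬x3 ∨ x2 ∨ x1) ∧ (¬x4 ∨ x1)   (simplify)

(x4 ∨ ¬x3 ∨ x2 ∨ x1) ∧ (¬x4 ∨ x1)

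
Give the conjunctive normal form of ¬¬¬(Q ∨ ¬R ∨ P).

¬Q ∧ R ∧ ¬P

¬¬¬(Q ∨ ¬R ∨ P)
≡ ¬(Q ∨ ¬R ∨ P)   — double negation
≡ ¬Q ∧ ¬¬R ∧ ¬P   — De Morgan
≡ ¬Q ∧ R ∧ ¬P   — double negation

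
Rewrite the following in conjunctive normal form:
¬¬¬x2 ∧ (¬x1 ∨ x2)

¬x2 ∧ (¬x1 ∨ x2)

¬¬¬x2 ∧ (¬x1 ∨ x2)
= ¬x2 ∧ (¬x1 ∨ x2)   (double negation)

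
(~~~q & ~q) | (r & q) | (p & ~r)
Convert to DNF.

~q | (r & q) | (p & ~r)

(~~~q & ~q) | (r & q) | (p & ~r)
≡ (~q & ~q) | (r & q) | (p & ~r)   [double negation]
≡ ~q | (r & q) | (p & ~r)   [simplify]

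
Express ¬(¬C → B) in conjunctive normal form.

¬(¬C → B)
≡ ¬(¬¬C ∨ B)   [eliminate →]
≡ ¬¬¬C ∧ ¬B   [De Morgan]
≡ ¬C ∧ ¬B   [double negation]

¬C ∧ ¬B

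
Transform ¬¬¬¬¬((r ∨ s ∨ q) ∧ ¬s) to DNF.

¬¬¬¬¬((r ∨ s ∨ q) ∧ ¬s)
≡ ¬¬¬((r ∨ s ∨ q) ∧ ¬s)
≡ ¬((r ∨ s ∨ q) ∧ ¬s)
≡ ¬(r ∨ s ∨ q) ∨ ¬¬s
≡ ¬r ∧ ¬s ∧ ¬q ∨ ¬¬s
≡ ¬r ∧ ¬s ∧ ¬q ∨ s

¬r ∧ ¬s ∧ ¬q ∨ s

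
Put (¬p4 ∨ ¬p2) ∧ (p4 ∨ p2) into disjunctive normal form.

(¬p4 ∧ p2) ∨ (¬p2 ∧ p4)

(¬p4 ∨ ¬p2) ∧ (p4 ∨ p2)
= (¬p4 ∧ p4) ∨ (¬p4 ∧ p2) ∨ (¬p2 ∧ p4) ∨ (¬p2 ∧ p2)   [distribute ∧ over ∨]
= (¬p4 ∧ p2) ∨ (¬p2 ∧ p4)   [simplify]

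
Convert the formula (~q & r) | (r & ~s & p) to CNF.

(~q | ~s) & (~q | p) & r

(~q & r) | (r & ~s & p)
≡ (~q | r) & (~q | ~s) & (~q | p) & (r | r) & (r | ~s) & (r | p)   — distribute | over &
≡ (~q | ~s) & (~q | p) & r   — simplify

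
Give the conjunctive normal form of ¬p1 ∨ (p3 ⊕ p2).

¬p1 ∨ (p3 ⊕ p2)
≡ ¬p1 ∨ ((p3 ∨ p2) ∧ ¬(p3 ∧ p2))   (expand ⊕)
≡ ¬p1 ∨ ((p3 ∨ p2) ∧ (¬p3 ∨ ¬p2))   (De Morgan)
≡ (¬p1 ∨ p3 ∨ p2) ∧ (¬p1 ∨ ¬p3 ∨ ¬p2)   (distribute ∨ over ∧)

(¬p1 ∨ p3 ∨ p2) ∧ (¬p1 ∨ ¬p3 ∨ ¬p2)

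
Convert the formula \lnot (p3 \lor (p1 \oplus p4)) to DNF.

(\lnot p3 \land \lnot p1 \land \lnot p4) \lor (\lnot p3 \land p4 \land p1)

\lnot (p3 \lor (p1 \oplus p4))
≡ \lnot (p3 \lor (p1 \land \lnot p4) \lor (\lnot p1 \land p4))   (expand \oplus)
≡ \lnot p3 \land \lnot (p1 \land \lnot p4) \land \lnot (\lnot p1 \land p4)   (De Morgan)
≡ \lnot p3 \land (\lnot p1 \lor \lnot \lnot p4) \land \lnot (\lnot p1 \land p4)   (De Morgan)
≡ \lnot p3 \land (\lnot p1 \lor p4) \land \lnot (\lnot p1 \land p4)   (double negation)
≡ \lnot p3 \land (\lnot p1 \lor p4) \land (\lnot \lnot p1 \lor \lnot p4)   (De Morgan)
≡ \lnot p3 \land (\lnot p1 \lor p4) \land (p1 \lor \lnot p4)   (double negation)
≡ (\lnot p3 \land \lnot p1 \land p1) \lor (\lnot p3 \land \lnot p1 \land \lnot p4) \lor (\lnot p3 \land p4 \land p1) \lor (\lnot p3 \land p4 \land \lnot p4)   (distribute \land over \lor)
≡ (\lnot p3 \land \lnot p1 \land \lnot p4) \lor (\lnot p3 \land p4 \land p1)   (simplify)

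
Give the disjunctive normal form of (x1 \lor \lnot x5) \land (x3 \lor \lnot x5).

(x1 \land x3) \lor \lnot x5

(x1 \lor \lnot x5) \land (x3 \lor \lnot x5)
≡ (x1 \land x3) \lor (x1 \land \lnot x5) \lor (\lnot x5 \land x3) \lor (\lnot x5 \land \lnot x5)   [distribute \land over \lor]
≡ (x1 \land x3) \lor \lnot x5   [simplify]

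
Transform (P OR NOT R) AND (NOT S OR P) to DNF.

P OR (NOT R AND NOT S)

(P OR NOT R) AND (NOT S OR P)
≡ (P AND NOT S) OR (P AND P) OR (NOT R AND NOT S) OR (NOT R AND P)   [distribute AND over OR]
≡ P OR (NOT R AND NOT S)   [simplify]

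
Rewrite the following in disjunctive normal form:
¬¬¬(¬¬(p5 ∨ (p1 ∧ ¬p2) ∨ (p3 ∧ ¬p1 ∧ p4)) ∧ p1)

(¬p5 ∧ p2 ∧ ¬p3) ∨ (¬p5 ∧ p2 ∧ p1) ∨ (¬p5 ∧ p2 ∧ ¬p4) ∨ ¬p1

¬¬¬(¬¬(p5 ∨ (p1 ∧ ¬p2) ∨ (p3 ∧ ¬p1 ∧ p4)) ∧ p1)
≡ ¬(¬¬(p5 ∨ (p1 ∧ ¬p2) ∨ (p3 ∧ ¬p1 ∧ p4)) ∧ p1)   [double negation]
≡ ¬¬¬(p5 ∨ (p1 ∧ ¬p2) ∨ (p3 ∧ ¬p1 ∧ p4)) ∨ ¬p1   [De Morgan]
≡ ¬(p5 ∨ (p1 ∧ ¬p2) ∨ (p3 ∧ ¬p1 ∧ p4)) ∨ ¬p1   [double negation]
≡ (¬p5 ∧ ¬(p1 ∧ ¬p2) ∧ ¬(p3 ∧ ¬p1 ∧ p4)) ∨ ¬p1   [De Morgan]
≡ (¬p5 ∧ (¬p1 ∨ ¬¬p2) ∧ ¬(p3 ∧ ¬p1 ∧ p4)) ∨ ¬p1   [De Morgan]
≡ (¬p5 ∧ (¬p1 ∨ p2) ∧ ¬(p3 ∧ ¬p1 ∧ p4)) ∨ ¬p1   [double negation]
≡ (¬p5 ∧ (¬p1 ∨ p2) ∧ (¬p3 ∨ ¬¬p1 ∨ ¬p4)) ∨ ¬p1   [De Morgan]
≡ (¬p5 ∧ (¬p1 ∨ p2) ∧ (¬p3 ∨ p1 ∨ ¬p4)) ∨ ¬p1   [double negation]
≡ (¬p5 ∧ ¬p1 ∧ ¬p3) ∨ (¬p5 ∧ ¬p1 ∧ p1) ∨ (¬p5 ∧ ¬p1 ∧ ¬p4) ∨ (¬p5 ∧ p2 ∧ ¬p3) ∨ (¬p5 ∧ p2 ∧ p1) ∨ (¬p5 ∧ p2 ∧ ¬p4) ∨ ¬p1   [distribute ∧ over ∨]
≡ (¬p5 ∧ p2 ∧ ¬p3) ∨ (¬p5 ∧ p2 ∧ p1) ∨ (¬p5 ∧ p2 ∧ ¬p4) ∨ ¬p1   [simplify]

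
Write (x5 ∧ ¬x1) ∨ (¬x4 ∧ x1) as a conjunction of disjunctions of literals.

(x5 ∨ ¬x4) ∧ (x5 ∨ x1) ∧ (¬x1 ∨ ¬x4)

(x5 ∧ ¬x1) ∨ (¬x4 ∧ x1)
≡ (x5 ∨ ¬x4) ∧ (x5 ∨ x1) ∧ (¬x1 ∨ ¬x4) ∧ (¬x1 ∨ x1)   (distribute ∨ over ∧)
≡ (x5 ∨ ¬x4) ∧ (x5 ∨ x1) ∧ (¬x1 ∨ ¬x4)   (simplify)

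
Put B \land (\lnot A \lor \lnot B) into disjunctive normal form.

B \land \lnot A

B \land (\lnot A \lor \lnot B)
⇔ (B \land \lnot A) \lor (B \land \lnot B)   [distribute \land over \lor]
⇔ B \land \lnot A   [simplify]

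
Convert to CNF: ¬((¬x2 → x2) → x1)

¬((¬x2 → x2) → x1)
≡ ¬(¬(¬x2 → x2) ∨ x1)   [eliminate →]
≡ ¬(¬(¬¬x2 ∨ x2) ∨ x1)   [eliminate →]
≡ ¬¬(¬¬x2 ∨ x2) ∧ ¬x1   [De Morgan]
≡ (¬¬x2 ∨ x2) ∧ ¬x1   [double negation]
≡ (x2 ∨ x2) ∧ ¬x1   [double negation]
≡ x2 ∧ ¬x1   [simplify]

x2 ∧ ¬x1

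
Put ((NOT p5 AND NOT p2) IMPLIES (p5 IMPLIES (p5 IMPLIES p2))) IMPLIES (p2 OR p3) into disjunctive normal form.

p2 OR p3

((NOT p5 AND NOT p2) IMPLIES (p5 IMPLIES (p5 IMPLIES p2))) IMPLIES (p2 OR p3)
≡ NOT ((NOT p5 AND NOT p2) IMPLIES (p5 IMPLIES (p5 IMPLIES p2))) OR p2 OR p3   [eliminate IMPLIES]
≡ NOT (NOT (NOT p5 AND NOT p2) OR (p5 IMPLIES (p5 IMPLIES p2))) OR p2 OR p3   [eliminate IMPLIES]
≡ NOT (NOT (NOT p5 AND NOT p2) OR NOT p5 OR (p5 IMPLIES p2)) OR p2 OR p3   [eliminate IMPLIES]
≡ NOT (NOT (NOT p5 AND NOT p2) OR NOT p5 OR NOT p5 OR p2) OR p2 OR p3   [eliminate IMPLIES]
≡ (NOT NOT (NOT p5 AND NOT p2) AND NOT NOT p5 AND NOT NOT p5 AND NOT p2) OR p2 OR p3   [De Morgan]
≡ (NOT p5 AND NOT p2 AND NOT NOT p5 AND NOT NOT p5 AND NOT p2) OR p2 OR p3   [double negation]
≡ (NOT p5 AND NOT p2 AND p5 AND NOT NOT p5 AND NOT p2) OR p2 OR p3   [double negation]
≡ (NOT p5 AND NOT p2 AND p5 AND p5 AND NOT p2) OR p2 OR p3   [double negation]
≡ p2 OR p3   [simplify]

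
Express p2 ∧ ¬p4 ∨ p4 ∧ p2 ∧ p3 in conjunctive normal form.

p2 ∧ (¬p4 ∨ p3)

p2 ∧ ¬p4 ∨ p4 ∧ p2 ∧ p3
≡ (p2 ∨ p4) ∧ (p2 ∨ p2) ∧ (p2 ∨ p3) ∧ (¬p4 ∨ p4) ∧ (¬p4 ∨ p2) ∧ (¬p4 ∨ p3)
≡ p2 ∧ (¬p4 ∨ p3)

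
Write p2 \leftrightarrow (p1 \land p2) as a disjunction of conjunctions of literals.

p2 \leftrightarrow (p1 \land p2)
≡ (p2 \to (p1 \land p2)) \land ((p1 \land p2) \to p2)   [eliminate \leftrightarrow]
≡ (\lnot p2 \lor (p1 \land p2)) \land ((p1 \land p2) \to p2)   [eliminate \to]
≡ (\lnot p2 \lor (p1 \land p2)) \land (\lnot (p1 \land p2) \lor p2)   [eliminate \to]
≡ (\lnot p2 \lor (p1 \land p2)) \land (\lnot p1 \lor \lnot p2 \lor p2)   [De Morgan]
≡ (\lnot p2 \land \lnot p1) \lor (\lnot p2 \land \lnot p2) \lor (\lnot p2 \land p2) \lor (p1 \land p2 \land \lnot p1) \lor (p1 \land p2 \land \lnot p2) \lor (p1 \land p2 \land p2)   [distribute \land over \lor]
≡ \lnot p2 \lor (p1 \land p2)   [simplify]

\lnot p2 \lor (p1 \land p2)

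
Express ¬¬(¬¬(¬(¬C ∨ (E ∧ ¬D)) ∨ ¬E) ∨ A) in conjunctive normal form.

¬¬(¬¬(¬(¬C ∨ (E ∧ ¬D)) ∨ ¬E) ∨ A)
≡ ¬¬(¬(¬C ∨ (E ∧ ¬D)) ∨ ¬E) ∨ A   (double negation)
≡ ¬(¬C ∨ (E ∧ ¬D)) ∨ ¬E ∨ A   (double negation)
≡ (¬¬C ∧ ¬(E ∧ ¬D)) ∨ ¬E ∨ A   (De Morgan)
≡ (C ∧ ¬(E ∧ ¬D)) ∨ ¬E ∨ A   (double negation)
≡ (C ∧ (¬E ∨ ¬¬D)) ∨ ¬E ∨ A   (De Morgan)
≡ (C ∧ (¬E ∨ D)) ∨ ¬E ∨ A   (double negation)
≡ (C ∨ ¬E ∨ A) ∧ (¬E ∨ D ∨ ¬E ∨ A)   (distribute ∨ over ∧)
≡ (C ∨ ¬E ∨ A) ∧ (¬E ∨ D ∨ A)   (simplify)

(C ∨ ¬E ∨ A) ∧ (¬E ∨ D ∨ A)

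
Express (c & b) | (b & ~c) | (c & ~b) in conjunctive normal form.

c | b

(c & b) | (b & ~c) | (c & ~b)
≡ (c | b | c) & (c | b | ~b) & (c | ~c | c) & (c | ~c | ~b) & (b | b | c) & (b | b | ~b) & (b | ~c | c) & (b | ~c | ~b)   (distribute | over &)
≡ c | b   (simplify)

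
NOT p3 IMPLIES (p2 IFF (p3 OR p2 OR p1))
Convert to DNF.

p3 OR (NOT p2 AND NOT p3 AND NOT p1) OR p2

NOT p3 IMPLIES (p2 IFF (p3 OR p2 OR p1))
≡ NOT NOT p3 OR (p2 IFF (p3 OR p2 OR p1))   [eliminate IMPLIES]
≡ NOT NOT p3 OR ((p2 IMPLIES (p3 OR p2 OR p1)) AND ((p3 OR p2 OR p1) IMPLIES p2))   [eliminate IFF]
≡ NOT NOT p3 OR ((NOT p2 OR p3 OR p2 OR p1) AND ((p3 OR p2 OR p1) IMPLIES p2))   [eliminate IMPLIES]
≡ NOT NOT p3 OR ((NOT p2 OR p3 OR p2 OR p1) AND (NOT (p3 OR p2 OR p1) OR p2))   [eliminate IMPLIES]
≡ p3 OR ((NOT p2 OR p3 OR p2 OR p1) AND (NOT (p3 OR p2 OR p1) OR p2))   [double negation]
≡ p3 OR ((NOT p2 OR p3 OR p2 OR p1) AND ((NOT p3 AND NOT p2 AND NOT p1) OR p2))   [De Morgan]
≡ p3 OR (NOT p2 AND NOT p3 AND NOT p2 AND NOT p1) OR (NOT p2 AND p2) OR (p3 AND NOT p3 AND NOT p2 AND NOT p1) OR (p3 AND p2) OR (p2 AND NOT p3 AND NOT p2 AND NOT p1) OR (p2 AND p2) OR (p1 AND NOT p3 AND NOT p2 AND NOT p1) OR (p1 AND p2)   [distribute AND over OR]
≡ p3 OR (NOT p2 AND NOT p3 AND NOT p1) OR p2   [simplify]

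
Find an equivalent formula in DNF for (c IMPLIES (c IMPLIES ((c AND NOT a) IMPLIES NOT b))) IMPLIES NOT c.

(c IMPLIES (c IMPLIES ((c AND NOT a) IMPLIES NOT b))) IMPLIES NOT c
⇔ NOT (c IMPLIES (c IMPLIES ((c AND NOT a) IMPLIES NOT b))) OR NOT c   — eliminate IMPLIES
⇔ NOT (NOT c OR (c IMPLIES ((c AND NOT a) IMPLIES NOT b))) OR NOT c   — eliminate IMPLIES
⇔ NOT (NOT c OR NOT c OR ((c AND NOT a) IMPLIES NOT b)) OR NOT c   — eliminate IMPLIES
⇔ NOT (NOT c OR NOT c OR NOT (c AND NOT a) OR NOT b) OR NOT c   — eliminate IMPLIES
⇔ (NOT NOT c AND NOT NOT c AND NOT NOT (c AND NOT a) AND NOT NOT b) OR NOT c   — De Morgan
⇔ (c AND NOT NOT c AND NOT NOT (c AND NOT a) AND NOT NOT b) OR NOT c   — double negation
⇔ (c AND c AND NOT NOT (c AND NOT a) AND NOT NOT b) OR NOT c   — double negation
⇔ (c AND c AND c AND NOT a AND NOT NOT b) OR NOT c   — double negation
⇔ (c AND c AND c AND NOT a AND b) OR NOT c   — double negation
⇔ (c AND NOT a AND b) OR NOT c   — simplify

(c AND NOT a AND b) OR NOT c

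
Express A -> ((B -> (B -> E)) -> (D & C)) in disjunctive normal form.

~A | (B & ~E) | (D & C)

A -> ((B -> (B -> E)) -> (D & C))
⇔ ~A | ((B -> (B -> E)) -> (D & C))   — eliminate ->
⇔ ~A | ~(B -> (B -> E)) | (D & C)   — eliminate ->
⇔ ~A | ~(~B | (B -> E)) | (D & C)   — eliminate ->
⇔ ~A | ~(~B | ~B | E) | (D & C)   — eliminate ->
⇔ ~A | (~~B & ~~B & ~E) | (D & C)   — De Morgan
⇔ ~A | (B & ~~B & ~E) | (D & C)   — double negation
⇔ ~A | (B & B & ~E) | (D & C)   — double negation
⇔ ~A | (B & ~E) | (D & C)   — simplify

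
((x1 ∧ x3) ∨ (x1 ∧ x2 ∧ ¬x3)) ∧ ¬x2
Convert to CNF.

((x1 ∧ x3) ∨ (x1 ∧ x2 ∧ ¬x3)) ∧ ¬x2
= (x1 ∨ x1) ∧ (x1 ∨ x2) ∧ (x1 ∨ ¬x3) ∧ (x3 ∨ x1) ∧ (x3 ∨ x2) ∧ (x3 ∨ ¬x3) ∧ ¬x2
= x1 ∧ (x3 ∨ x2) ∧ ¬x2

x1 ∧ (x3 ∨ x2) ∧ ¬x2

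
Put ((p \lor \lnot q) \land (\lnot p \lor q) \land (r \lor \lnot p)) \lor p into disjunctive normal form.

((p \lor \lnot q) \land (\lnot p \lor q) \land (r \lor \lnot p)) \lor p
⇔ (p \land \lnot p \land r) \lor (p \land \lnot p \land \lnot p) \lor (p \land q \land r) \lor (p \land q \land \lnot p) \lor (\lnot q \land \lnot p \land r) \lor (\lnot q \land \lnot p \land \lnot p) \lor (\lnot q \land q \land r) \lor (\lnot q \land q \land \lnot p) \lor p   [distribute \land over \lor]
⇔ (\lnot q \land \lnot p) \lor p   [simplify]

(\lnot q \land \lnot p) \lor p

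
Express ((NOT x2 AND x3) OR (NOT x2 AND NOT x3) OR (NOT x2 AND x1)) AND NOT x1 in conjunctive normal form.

NOT x2 AND NOT x1

((NOT x2 AND x3) OR (NOT x2 AND NOT x3) OR (NOT x2 AND x1)) AND NOT x1
≡ (NOT x2 OR NOT x2 OR NOT x2) AND (NOT x2 OR NOT x2 OR x1) AND (NOT x2 OR NOT x3 OR NOT x2) AND (NOT x2 OR NOT x3 OR x1) AND (x3 OR NOT x2 OR NOT x2) AND (x3 OR NOT x2 OR x1) AND (x3 OR NOT x3 OR NOT x2) AND (x3 OR NOT x3 OR x1) AND NOT x1   — distribute OR over AND
≡ NOT x2 AND NOT x1   — simplify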